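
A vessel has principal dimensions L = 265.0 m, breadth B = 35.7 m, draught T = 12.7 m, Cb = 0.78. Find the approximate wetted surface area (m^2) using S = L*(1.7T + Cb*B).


Formula: S = 1.7*L*T + V/T with V = Cb*L*B*T, i.e. S = L * (1.7*T + Cb*B)
Step 1 — 1.7*T = 1.7 * 12.7 = 21.59 m
Step 2 — Cb*B = 0.78 * 35.7 = 27.846 m
Step 3 — 1.7*T + Cb*B = 21.59 + 27.846 = 49.436 m
Step 4 — S = 265.0 * 49.436 ≈ 13101 m^2 (5 s.f.)

13101 m^2


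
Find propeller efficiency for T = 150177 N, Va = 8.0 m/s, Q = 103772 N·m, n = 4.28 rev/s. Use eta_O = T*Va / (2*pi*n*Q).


Formula: eta = T * Va / (2 * pi * n * Q)
Step 1 — numerator = T * Va = 150177 * 8.0 = 1201416.0
Step 2 — 2 * pi * n = 2 * pi * 4.28 = 26.892033
Step 3 — denominator = 26.892033 * 103772 = 2790640.05
Step 4 — eta = 1201416.0 / 2790640.05 ≈ 0.43052 (5 s.f.)

0.43052


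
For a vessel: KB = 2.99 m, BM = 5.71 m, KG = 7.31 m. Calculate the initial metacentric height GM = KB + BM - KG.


Formula: GM = KB + BM - KG
Step 1 — KM = KB + BM = 2.99 + 5.71 = 8.7 m
Step 2 — GM = KM - KG = 8.7 - 7.31 = 1.39 m

1.39 m


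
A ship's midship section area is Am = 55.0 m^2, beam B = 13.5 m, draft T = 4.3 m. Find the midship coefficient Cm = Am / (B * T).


Formula: Cm = Am / (B * T)
Step 1 — B * T = 13.5 * 4.3 = 58.05 m^2
Step 2 — Cm = 55.0 / 58.05 ≈ 0.94746 (5 s.f.)

0.94746


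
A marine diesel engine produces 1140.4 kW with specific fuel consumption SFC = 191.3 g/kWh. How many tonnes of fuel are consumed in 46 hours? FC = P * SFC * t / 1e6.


Formula: FC (tonnes) = P * SFC * t / 1,000,000
Step 1 — P * SFC * t = 1140.4 * 191.3 * 46 = 10035291.92 g
Step 2 — FC (tonnes) = 10035291.92 / 1,000,000 ≈ 10.035 tonnes (5 s.f.)

10.035 tonnes


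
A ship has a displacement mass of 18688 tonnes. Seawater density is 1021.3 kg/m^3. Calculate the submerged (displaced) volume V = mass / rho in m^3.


Formula: V = mass / rho
Step 1 — convert tonnes to kg: 18688 t * 1000 = 18688000 kg
Step 2 — V = 18688000 / 1021.3 ≈ 18298 m^3 (5 s.f.)

18298 m^3


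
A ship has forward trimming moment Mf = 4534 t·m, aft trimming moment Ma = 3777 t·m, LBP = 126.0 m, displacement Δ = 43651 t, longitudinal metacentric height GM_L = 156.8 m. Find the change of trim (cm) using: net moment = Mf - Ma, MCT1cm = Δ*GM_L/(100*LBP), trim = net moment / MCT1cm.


Formula: net trimming moment = Mf - Ma; MCT1cm = Δ*GM_L/(100*LBP); trim = net moment / MCT1cm
Step 1 — net trimming moment = 4534 - 3777 = 757 t·m
Step 2 — MCT1cm = 43651 * 156.8 / (100 * 126.0) = 543.2124 t·m/cm
Step 3 — trim = 757 / 543.2124 ≈ 1.3936 cm (5 s.f.)

1.3936 cm


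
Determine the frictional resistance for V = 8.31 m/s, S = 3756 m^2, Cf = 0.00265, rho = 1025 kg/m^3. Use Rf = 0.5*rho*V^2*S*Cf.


Formula: Rf = 0.5 * rho * V^2 * S * Cf
Step 1 — V^2 = 8.31^2 = 69.0561
Step 2 — 0.5 * rho * V^2 = 0.5 * 1025 * 69.0561 = 35391.25125
Step 3 — Rf = 35391.25125 * 3756 * 0.00265 ≈ 352260 N (5 s.f.)

352260 N


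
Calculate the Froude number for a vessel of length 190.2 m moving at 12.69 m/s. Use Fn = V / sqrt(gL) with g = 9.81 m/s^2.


Formula: Fn = V / sqrt(g * L)
Step 1 — g * L = 9.81 * 190.2 = 1865.862
Step 2 — sqrt(g * L) = sqrt(1865.862) = 43.195625
Step 3 — Fn = 12.69 / 43.195625 ≈ 0.29378 (5 s.f.)

0.29378


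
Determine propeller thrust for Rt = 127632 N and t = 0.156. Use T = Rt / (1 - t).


Formula: T = Rt / (1 - t)
Step 1 — (1 - t) = 1 - 0.156 = 0.844
Step 2 — T = 127632 / 0.844 ≈ 151220 N (5 s.f.)

151220 N


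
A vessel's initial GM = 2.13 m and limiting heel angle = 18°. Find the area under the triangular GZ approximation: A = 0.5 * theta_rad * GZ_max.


Formula: GZ_max = GM * sin(theta); Area = 0.5 * theta_rad * GZ_max
Step 1 — GZ_max = 2.13 * sin(18°) = 2.13 * 0.309017 = 0.658206 m
Step 2 — theta_rad = 18 * pi/180 = 0.314159 rad
Step 3 — Area = 0.5 * 0.314159 * 0.658206 ≈ 0.10339 m·rad (5 s.f.)

0.10339 m·rad


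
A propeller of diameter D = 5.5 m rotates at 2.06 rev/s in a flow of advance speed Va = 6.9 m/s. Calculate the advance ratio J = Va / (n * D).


Formula: J = Va / (n * D)
Step 1 — n * D = 2.06 * 5.5 = 11.33
Step 2 — J = 6.9 / 11.33 ≈ 0.60900 (5 s.f.)

0.60900


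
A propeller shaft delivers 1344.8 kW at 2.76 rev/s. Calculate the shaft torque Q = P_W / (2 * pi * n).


Formula: Q = P_W / (2 * pi * n)
Step 1 — P_W = 1344.8 kW * 1000 = 1344800.0 W
Step 2 — 2 * pi * n = 2 * pi * 2.76 = 17.341591
Step 3 — Q = 1344800.0 / 17.341591 ≈ 77548 N·m (5 s.f.)

77548 N·m


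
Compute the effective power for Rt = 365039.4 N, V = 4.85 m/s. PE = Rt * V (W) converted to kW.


Formula: PE = Rt * V / 1000 (kW)
Step 1 — PE (W) = 365039.4 * 4.85 = 1770441.09 W
Step 2 — PE (kW) = 1770441.09 / 1000 ≈ 1770.4 kW (5 s.f.)

1770.4 kW


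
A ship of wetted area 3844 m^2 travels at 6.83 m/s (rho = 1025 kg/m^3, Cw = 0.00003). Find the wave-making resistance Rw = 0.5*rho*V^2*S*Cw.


Formula: Rw = 0.5 * rho * V^2 * S * Cw
Step 1 — V^2 = 6.83^2 = 46.6489
Step 2 — 0.5 * rho * V^2 = 0.5 * 1025 * 46.6489 = 23907.56125
Step 3 — Rw = 23907.56125 * 3844 * 0.00003 ≈ 2757.0 N (5 s.f.)

2757.0 N


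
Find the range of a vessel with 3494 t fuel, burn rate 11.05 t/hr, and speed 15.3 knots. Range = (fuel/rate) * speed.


Formula: endurance = fuel / rate; range = endurance * speed
Step 1 — endurance = 3494 / 11.05 = 316.1991 hours
Step 2 — range = 316.1991 * 15.3 ≈ 4837.8 nautical miles (5 s.f.)

4837.8 NM


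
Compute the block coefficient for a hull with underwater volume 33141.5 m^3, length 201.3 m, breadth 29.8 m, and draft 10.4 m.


Formula: Cb = V / (L * B * T)
Step 1 — L * B * T = 201.3 * 29.8 * 10.4 = 62386.896 m^3
Step 2 — Cb = 33141.5 / 62386.896 ≈ 0.53123 (5 s.f.)

0.53123


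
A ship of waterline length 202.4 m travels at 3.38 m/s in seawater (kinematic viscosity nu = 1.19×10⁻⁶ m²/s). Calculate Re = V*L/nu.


Formula: Re = V * L / nu
Step 1 — V * L = 3.38 * 202.4 = 684.112 m^2/s
Step 2 — Re = 684.112 / 1.19e-6 = 5.75e+08

5.75e+08


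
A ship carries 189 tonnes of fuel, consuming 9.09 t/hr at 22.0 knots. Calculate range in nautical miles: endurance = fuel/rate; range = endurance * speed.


Formula: endurance = fuel / rate; range = endurance * speed
Step 1 — endurance = 189 / 9.09 = 20.7921 hours
Step 2 — range = 20.7921 * 22.0 ≈ 457.43 nautical miles (5 s.f.)

457.43 NM


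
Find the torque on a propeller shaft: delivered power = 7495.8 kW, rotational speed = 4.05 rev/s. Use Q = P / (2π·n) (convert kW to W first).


Formula: Q = P_W / (2 * pi * n)
Step 1 — P_W = 7495.8 kW * 1000 = 7495800.0 W
Step 2 — 2 * pi * n = 2 * pi * 4.05 = 25.4469
Step 3 — Q = 7495800.0 / 25.4469 ≈ 294570 N·m (5 s.f.)

294570 N·m


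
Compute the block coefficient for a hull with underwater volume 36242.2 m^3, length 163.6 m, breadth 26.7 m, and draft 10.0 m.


Formula: Cb = V / (L * B * T)
Step 1 — L * B * T = 163.6 * 26.7 * 10.0 = 43681.2 m^3
Step 2 — Cb = 36242.2 / 43681.2 ≈ 0.82970 (5 s.f.)

0.82970


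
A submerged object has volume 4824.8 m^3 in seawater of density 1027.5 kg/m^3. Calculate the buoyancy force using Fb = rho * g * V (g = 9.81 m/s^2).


Formula: Fb = rho * g * V
Substituting: Fb = 1027.5 * 9.81 * 4824.8
Intermediate: 1027.5 * 9.81 = 10079.775
Result: Fb = 10079.775 * 4824.8 ≈ 48633000 N (5 s.f.)

48633000 N


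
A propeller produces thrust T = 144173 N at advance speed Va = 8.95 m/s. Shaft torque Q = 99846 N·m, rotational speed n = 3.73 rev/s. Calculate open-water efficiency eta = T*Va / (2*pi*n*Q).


Formula: eta = T * Va / (2 * pi * n * Q)
Step 1 — numerator = T * Va = 144173 * 8.95 = 1290348.35
Step 2 — 2 * pi * n = 2 * pi * 3.73 = 23.436281
Step 3 — denominator = 23.436281 * 99846 = 2340018.91
Step 4 — eta = 1290348.35 / 2340018.91 ≈ 0.55143 (5 s.f.)

0.55143


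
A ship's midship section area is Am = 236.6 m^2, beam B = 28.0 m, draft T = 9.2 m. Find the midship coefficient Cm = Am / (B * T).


Formula: Cm = Am / (B * T)
Step 1 — B * T = 28.0 * 9.2 = 257.6 m^2
Step 2 — Cm = 236.6 / 257.6 ≈ 0.91848 (5 s.f.)

0.91848


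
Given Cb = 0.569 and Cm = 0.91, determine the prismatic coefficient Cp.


Formula: Cp = Cb / Cm
Substituting: Cp = 0.569 / 0.91
Result: Cp ≈ 0.62527 (5 s.f.)

0.62527


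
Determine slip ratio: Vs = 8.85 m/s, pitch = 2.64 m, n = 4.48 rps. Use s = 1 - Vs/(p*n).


Formula: s = 1 - Vs / (p * n)
Step 1 — p * n = 2.64 * 4.48 = 11.8272
Step 2 — Vs / (p*n) = 8.85 / 11.8272 = 0.748275 (6 d.p.)
Step 3 — s = 1 - 0.748275 = 0.251725

0.251725


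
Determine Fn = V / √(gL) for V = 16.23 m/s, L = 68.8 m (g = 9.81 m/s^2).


Formula: Fn = V / sqrt(g * L)
Step 1 — g * L = 9.81 * 68.8 = 674.928
Step 2 — sqrt(g * L) = sqrt(674.928) = 25.979376
Step 3 — Fn = 16.23 / 25.979376 ≈ 0.62473 (5 s.f.)

0.62473


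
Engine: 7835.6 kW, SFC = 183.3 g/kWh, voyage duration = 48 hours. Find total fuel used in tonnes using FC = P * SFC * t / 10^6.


Formula: FC (tonnes) = P * SFC * t / 1,000,000
Step 1 — P * SFC * t = 7835.6 * 183.3 * 48 = 68940743.04 g
Step 2 — FC (tonnes) = 68940743.04 / 1,000,000 ≈ 68.941 tonnes (5 s.f.)

68.941 tonnes


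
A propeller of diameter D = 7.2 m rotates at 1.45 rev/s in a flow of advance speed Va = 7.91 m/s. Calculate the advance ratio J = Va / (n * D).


Formula: J = Va / (n * D)
Step 1 — n * D = 1.45 * 7.2 = 10.44
Step 2 — J = 7.91 / 10.44 ≈ 0.75766 (5 s.f.)

0.75766


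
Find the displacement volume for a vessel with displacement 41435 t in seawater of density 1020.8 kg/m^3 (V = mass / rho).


Formula: V = mass / rho
Step 1 — convert tonnes to kg: 41435 t * 1000 = 41435000 kg
Step 2 — V = 41435000 / 1020.8 ≈ 40591 m^3 (5 s.f.)

40591 m^3


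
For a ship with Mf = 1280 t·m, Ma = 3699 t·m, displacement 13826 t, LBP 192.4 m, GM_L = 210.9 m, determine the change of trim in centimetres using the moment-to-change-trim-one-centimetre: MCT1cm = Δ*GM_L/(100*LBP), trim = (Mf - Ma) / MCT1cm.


Formula: net trimming moment = Mf - Ma; MCT1cm = Δ*GM_L/(100*LBP); trim = net moment / MCT1cm
Step 1 — net trimming moment = 1280 - 3699 = -2419 t·m
Step 2 — MCT1cm = 13826 * 210.9 / (100 * 192.4) = 151.5542 t·m/cm
Step 3 — trim = -2419 / 151.5542 ≈ -15.961 cm (5 s.f.)

-15.961 cm


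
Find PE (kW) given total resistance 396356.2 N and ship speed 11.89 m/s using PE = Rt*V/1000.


Formula: PE = Rt * V / 1000 (kW)
Step 1 — PE (W) = 396356.2 * 11.89 = 4712675.218 W
Step 2 — PE (kW) = 4712675.218 / 1000 ≈ 4712.7 kW (5 s.f.)

4712.7 kW


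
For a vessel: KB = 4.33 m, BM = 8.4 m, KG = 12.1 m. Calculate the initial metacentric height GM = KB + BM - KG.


Formula: GM = KB + BM - KG
Step 1 — KM = KB + BM = 4.33 + 8.4 = 12.73 m
Step 2 — GM = KM - KG = 12.73 - 12.1 = 0.63 m

0.63 m


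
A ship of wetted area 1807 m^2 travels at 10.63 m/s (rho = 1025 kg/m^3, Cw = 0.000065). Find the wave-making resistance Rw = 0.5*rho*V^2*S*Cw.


Formula: Rw = 0.5 * rho * V^2 * S * Cw
Step 1 — V^2 = 10.63^2 = 112.9969
Step 2 — 0.5 * rho * V^2 = 0.5 * 1025 * 112.9969 = 57910.91125
Step 3 — Rw = 57910.91125 * 1807 * 0.000065 ≈ 6801.9 N (5 s.f.)

6801.9 N


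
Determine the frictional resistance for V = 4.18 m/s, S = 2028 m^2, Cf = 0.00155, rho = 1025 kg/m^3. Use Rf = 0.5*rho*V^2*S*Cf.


Formula: Rf = 0.5 * rho * V^2 * S * Cf
Step 1 — V^2 = 4.18^2 = 17.4724
Step 2 — 0.5 * rho * V^2 = 0.5 * 1025 * 17.4724 = 8954.605
Step 3 — Rf = 8954.605 * 2028 * 0.00155 ≈ 28148 N (5 s.f.)

28148 N


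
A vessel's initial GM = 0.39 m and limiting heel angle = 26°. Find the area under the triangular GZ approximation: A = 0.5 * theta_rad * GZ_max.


Formula: GZ_max = GM * sin(theta); Area = 0.5 * theta_rad * GZ_max
Step 1 — GZ_max = 0.39 * sin(26°) = 0.39 * 0.438371 = 0.170965 m
Step 2 — theta_rad = 26 * pi/180 = 0.453786 rad
Step 3 — Area = 0.5 * 0.453786 * 0.170965 ≈ 0.038791 m·rad (5 s.f.)

0.038791 m·rad


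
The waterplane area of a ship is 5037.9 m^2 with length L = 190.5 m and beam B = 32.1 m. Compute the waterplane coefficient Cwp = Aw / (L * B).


Formula: Cwp = Aw / (L * B)
Step 1 — L * B = 190.5 * 32.1 = 6115.05 m^2
Step 2 — Cwp = 5037.9 / 6115.05 ≈ 0.82385 (5 s.f.)

0.82385


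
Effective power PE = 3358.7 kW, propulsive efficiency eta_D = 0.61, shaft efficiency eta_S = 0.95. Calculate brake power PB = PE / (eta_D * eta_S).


Formula: PB = PE / (eta_D * eta_S)
Step 1 — combined efficiency = eta_D * eta_S = 0.61 * 0.95 = 0.5795
Step 2 — PB = 3358.7 / 0.5795 ≈ 5795.9 kW (5 s.f.)

5795.9 kW


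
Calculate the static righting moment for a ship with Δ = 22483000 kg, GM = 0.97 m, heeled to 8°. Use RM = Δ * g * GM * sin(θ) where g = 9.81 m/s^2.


Formula: GZ = GM * sin(theta); RM = disp * g * GZ
Step 1 — GZ = 0.97 * sin(8°) = 0.97 * 0.139173 = 0.134998 m
Step 2 — RM = 22483000 * 9.81 * 0.134998 ≈ 29775000 N·m (5 s.f.)

29775000 N·m


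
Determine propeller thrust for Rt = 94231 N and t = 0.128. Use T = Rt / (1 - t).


Formula: T = Rt / (1 - t)
Step 1 — (1 - t) = 1 - 0.128 = 0.872
Step 2 — T = 94231 / 0.872 ≈ 108060 N (5 s.f.)

108060 N


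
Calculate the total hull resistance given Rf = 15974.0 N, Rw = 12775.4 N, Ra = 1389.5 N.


Formula: Rt = Rf + Rw + Ra
Substituting: Rt = 15974.0 + 12775.4 + 1389.5
Result: Rt = 30138.9 N

30138.9 N


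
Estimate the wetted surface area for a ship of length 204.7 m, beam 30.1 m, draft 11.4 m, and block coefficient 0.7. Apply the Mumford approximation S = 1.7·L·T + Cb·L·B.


Formula: S = 1.7*L*T + V/T with V = Cb*L*B*T, i.e. S = L * (1.7*T + Cb*B)
Step 1 — 1.7*T = 1.7 * 11.4 = 19.38 m
Step 2 — Cb*B = 0.7 * 30.1 = 21.07 m
Step 3 — 1.7*T + Cb*B = 19.38 + 21.07 = 40.45 m
Step 4 — S = 204.7 * 40.45 ≈ 8280.1 m^2 (5 s.f.)

8280.1 m^2


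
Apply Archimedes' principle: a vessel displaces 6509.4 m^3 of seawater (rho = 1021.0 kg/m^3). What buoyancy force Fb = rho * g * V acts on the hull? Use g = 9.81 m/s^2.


Formula: Fb = rho * g * V
Substituting: Fb = 1021.0 * 9.81 * 6509.4
Intermediate: 1021.0 * 9.81 = 10016.01
Result: Fb = 10016.01 * 6509.4 ≈ 65198000 N (5 s.f.)

65198000 N


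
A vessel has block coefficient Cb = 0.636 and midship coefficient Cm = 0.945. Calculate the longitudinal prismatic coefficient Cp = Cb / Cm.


Formula: Cp = Cb / Cm
Substituting: Cp = 0.636 / 0.945
Result: Cp ≈ 0.67302 (5 s.f.)

0.67302


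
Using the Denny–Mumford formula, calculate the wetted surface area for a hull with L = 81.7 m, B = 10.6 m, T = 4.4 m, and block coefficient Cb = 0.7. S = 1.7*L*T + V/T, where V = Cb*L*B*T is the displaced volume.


Formula: S = 1.7*L*T + V/T with V = Cb*L*B*T, i.e. S = L * (1.7*T + Cb*B)
Step 1 — 1.7*T = 1.7 * 4.4 = 7.48 m
Step 2 — Cb*B = 0.7 * 10.6 = 7.42 m
Step 3 — 1.7*T + Cb*B = 7.48 + 7.42 = 14.9 m
Step 4 — S = 81.7 * 14.9 ≈ 1217.3 m^2 (5 s.f.)

1217.3 m^2


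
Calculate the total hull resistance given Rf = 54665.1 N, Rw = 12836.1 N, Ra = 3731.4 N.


Formula: Rt = Rf + Rw + Ra
Substituting: Rt = 54665.1 + 12836.1 + 3731.4
Result: Rt = 71232.6 N

71232.6 N


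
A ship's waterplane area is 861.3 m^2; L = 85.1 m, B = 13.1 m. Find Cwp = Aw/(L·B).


Formula: Cwp = Aw / (L * B)
Step 1 — L * B = 85.1 * 13.1 = 1114.81 m^2
Step 2 — Cwp = 861.3 / 1114.81 ≈ 0.77260 (5 s.f.)

0.77260


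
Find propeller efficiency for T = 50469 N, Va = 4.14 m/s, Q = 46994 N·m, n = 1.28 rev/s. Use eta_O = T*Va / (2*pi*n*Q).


Formula: eta = T * Va / (2 * pi * n * Q)
Step 1 — numerator = T * Va = 50469 * 4.14 = 208941.66
Step 2 — 2 * pi * n = 2 * pi * 1.28 = 8.042477
Step 3 — denominator = 8.042477 * 46994 = 377948.16
Step 4 — eta = 208941.66 / 377948.16 ≈ 0.55283 (5 s.f.)

0.55283


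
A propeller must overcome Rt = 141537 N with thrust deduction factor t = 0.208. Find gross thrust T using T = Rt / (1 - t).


Formula: T = Rt / (1 - t)
Step 1 — (1 - t) = 1 - 0.208 = 0.792
Step 2 — T = 141537 / 0.792 ≈ 178710 N (5 s.f.)

178710 N


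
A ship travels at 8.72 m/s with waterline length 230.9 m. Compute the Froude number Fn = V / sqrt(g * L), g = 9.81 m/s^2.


Formula: Fn = V / sqrt(g * L)
Step 1 — g * L = 9.81 * 230.9 = 2265.129
Step 2 — sqrt(g * L) = sqrt(2265.129) = 47.593371
Step 3 — Fn = 8.72 / 47.593371 ≈ 0.18322 (5 s.f.)

0.18322


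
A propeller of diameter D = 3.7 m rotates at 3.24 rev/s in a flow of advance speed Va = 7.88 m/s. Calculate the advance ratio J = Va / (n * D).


Formula: J = Va / (n * D)
Step 1 — n * D = 3.24 * 3.7 = 11.988
Step 2 — J = 7.88 / 11.988 ≈ 0.65732 (5 s.f.)

0.65732


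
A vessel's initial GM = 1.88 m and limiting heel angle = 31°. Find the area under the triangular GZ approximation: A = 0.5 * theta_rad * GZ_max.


Formula: GZ_max = GM * sin(theta); Area = 0.5 * theta_rad * GZ_max
Step 1 — GZ_max = 1.88 * sin(31°) = 1.88 * 0.515038 = 0.968271 m
Step 2 — theta_rad = 31 * pi/180 = 0.541052 rad
Step 3 — Area = 0.5 * 0.541052 * 0.968271 ≈ 0.26194 m·rad (5 s.f.)

0.26194 m·rad


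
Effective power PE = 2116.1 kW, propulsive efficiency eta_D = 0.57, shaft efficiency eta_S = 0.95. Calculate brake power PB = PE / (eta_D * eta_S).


Formula: PB = PE / (eta_D * eta_S)
Step 1 — combined efficiency = eta_D * eta_S = 0.57 * 0.95 = 0.5415
Step 2 — PB = 2116.1 / 0.5415 ≈ 3907.8 kW (5 s.f.)

3907.8 kW


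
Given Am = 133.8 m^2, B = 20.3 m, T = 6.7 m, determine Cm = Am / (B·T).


Formula: Cm = Am / (B * T)
Step 1 — B * T = 20.3 * 6.7 = 136.01 m^2
Step 2 — Cm = 133.8 / 136.01 ≈ 0.98375 (5 s.f.)

0.98375


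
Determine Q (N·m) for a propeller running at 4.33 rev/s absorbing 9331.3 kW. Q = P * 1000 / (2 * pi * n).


Formula: Q = P_W / (2 * pi * n)
Step 1 — P_W = 9331.3 kW * 1000 = 9331300.0 W
Step 2 — 2 * pi * n = 2 * pi * 4.33 = 27.206192
Step 3 — Q = 9331300.0 / 27.206192 ≈ 342980 N·m (5 s.f.)

342980 N·m


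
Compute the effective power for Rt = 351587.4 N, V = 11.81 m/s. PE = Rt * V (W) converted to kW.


Formula: PE = Rt * V / 1000 (kW)
Step 1 — PE (W) = 351587.4 * 11.81 = 4152247.194 W
Step 2 — PE (kW) = 4152247.194 / 1000 ≈ 4152.2 kW (5 s.f.)

4152.2 kW


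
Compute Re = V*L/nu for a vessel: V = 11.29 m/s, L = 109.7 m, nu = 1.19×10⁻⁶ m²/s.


Formula: Re = V * L / nu
Step 1 — V * L = 11.29 * 109.7 = 1238.513 m^2/s
Step 2 — Re = 1238.513 / 1.19e-6 = 1.04e+09

1.04e+09


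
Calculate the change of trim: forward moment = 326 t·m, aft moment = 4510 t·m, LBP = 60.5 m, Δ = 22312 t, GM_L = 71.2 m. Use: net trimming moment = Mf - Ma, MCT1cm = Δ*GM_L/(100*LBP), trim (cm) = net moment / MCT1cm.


Formula: net trimming moment = Mf - Ma; MCT1cm = Δ*GM_L/(100*LBP); trim = net moment / MCT1cm
Step 1 — net trimming moment = 326 - 4510 = -4184 t·m
Step 2 — MCT1cm = 22312 * 71.2 / (100 * 60.5) = 262.5809 t·m/cm
Step 3 — trim = -4184 / 262.5809 ≈ -15.934 cm (5 s.f.)

-15.934 cm


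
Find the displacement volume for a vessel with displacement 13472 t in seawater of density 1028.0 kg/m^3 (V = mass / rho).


Formula: V = mass / rho
Step 1 — convert tonnes to kg: 13472 t * 1000 = 13472000 kg
Step 2 — V = 13472000 / 1028.0 ≈ 13105 m^3 (5 s.f.)

13105 m^3


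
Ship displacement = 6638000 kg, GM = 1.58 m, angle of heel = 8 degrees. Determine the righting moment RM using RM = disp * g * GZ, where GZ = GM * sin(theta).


Formula: GZ = GM * sin(theta); RM = disp * g * GZ
Step 1 — GZ = 1.58 * sin(8°) = 1.58 * 0.139173 = 0.219893 m
Step 2 — RM = 6638000 * 9.81 * 0.219893 ≈ 14319000 N·m (5 s.f.)

14319000 N·m


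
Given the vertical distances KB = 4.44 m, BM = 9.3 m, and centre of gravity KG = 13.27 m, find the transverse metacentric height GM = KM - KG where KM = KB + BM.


Formula: GM = KB + BM - KG
Step 1 — KM = KB + BM = 4.44 + 9.3 = 13.74 m
Step 2 — GM = KM - KG = 13.74 - 13.27 = 0.47 m

0.47 m


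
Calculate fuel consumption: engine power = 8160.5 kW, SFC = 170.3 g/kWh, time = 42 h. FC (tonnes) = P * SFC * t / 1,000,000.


Formula: FC (tonnes) = P * SFC * t / 1,000,000
Step 1 — P * SFC * t = 8160.5 * 170.3 * 42 = 58368792.3 g
Step 2 — FC (tonnes) = 58368792.3 / 1,000,000 ≈ 58.369 tonnes (5 s.f.)

58.369 tonnes


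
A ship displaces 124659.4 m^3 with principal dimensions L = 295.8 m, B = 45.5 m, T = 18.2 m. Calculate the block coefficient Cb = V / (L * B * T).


Formula: Cb = V / (L * B * T)
Step 1 — L * B * T = 295.8 * 45.5 * 18.2 = 244951.98 m^3
Step 2 — Cb = 124659.4 / 244951.98 ≈ 0.50891 (5 s.f.)

0.50891


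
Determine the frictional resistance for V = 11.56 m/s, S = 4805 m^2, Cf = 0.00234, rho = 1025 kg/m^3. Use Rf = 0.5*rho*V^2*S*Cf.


Formula: Rf = 0.5 * rho * V^2 * S * Cf
Step 1 — V^2 = 11.56^2 = 133.6336
Step 2 — 0.5 * rho * V^2 = 0.5 * 1025 * 133.6336 = 68487.22
Step 3 — Rf = 68487.22 * 4805 * 0.00234 ≈ 770050 N (5 s.f.)

770050 N


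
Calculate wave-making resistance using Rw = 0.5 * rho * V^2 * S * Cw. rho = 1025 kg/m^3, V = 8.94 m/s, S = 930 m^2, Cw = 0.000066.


Formula: Rw = 0.5 * rho * V^2 * S * Cw
Step 1 — V^2 = 8.94^2 = 79.9236
Step 2 — 0.5 * rho * V^2 = 0.5 * 1025 * 79.9236 = 40960.845
Step 3 — Rw = 40960.845 * 930 * 0.000066 ≈ 2514.2 N (5 s.f.)

2514.2 N


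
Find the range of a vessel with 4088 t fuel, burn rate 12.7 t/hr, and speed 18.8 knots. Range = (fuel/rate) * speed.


Formula: endurance = fuel / rate; range = endurance * speed
Step 1 — endurance = 4088 / 12.7 = 321.8898 hours
Step 2 — range = 321.8898 * 18.8 ≈ 6051.5 nautical miles (5 s.f.)

6051.5 NM


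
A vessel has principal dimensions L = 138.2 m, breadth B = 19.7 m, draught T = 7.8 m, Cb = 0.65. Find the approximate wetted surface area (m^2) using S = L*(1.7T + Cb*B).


Formula: S = 1.7*L*T + V/T with V = Cb*L*B*T, i.e. S = L * (1.7*T + Cb*B)
Step 1 — 1.7*T = 1.7 * 7.8 = 13.26 m
Step 2 — Cb*B = 0.65 * 19.7 = 12.805 m
Step 3 — 1.7*T + Cb*B = 13.26 + 12.805 = 26.065 m
Step 4 — S = 138.2 * 26.065 ≈ 3602.2 m^2 (5 s.f.)

3602.2 m^2


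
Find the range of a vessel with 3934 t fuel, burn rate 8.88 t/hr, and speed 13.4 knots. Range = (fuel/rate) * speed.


Formula: endurance = fuel / rate; range = endurance * speed
Step 1 — endurance = 3934 / 8.88 = 443.018 hours
Step 2 — range = 443.018 * 13.4 ≈ 5936.4 nautical miles (5 s.f.)

5936.4 NM


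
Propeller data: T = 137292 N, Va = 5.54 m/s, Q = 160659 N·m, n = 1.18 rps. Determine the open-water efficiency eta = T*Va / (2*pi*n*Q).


Formula: eta = T * Va / (2 * pi * n * Q)
Step 1 — numerator = T * Va = 137292 * 5.54 = 760597.68
Step 2 — 2 * pi * n = 2 * pi * 1.18 = 7.414159
Step 3 — denominator = 7.414159 * 160659 = 1191151.37
Step 4 — eta = 760597.68 / 1191151.37 ≈ 0.63854 (5 s.f.)

0.63854


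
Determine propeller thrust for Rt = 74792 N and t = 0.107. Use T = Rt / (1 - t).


Formula: T = Rt / (1 - t)
Step 1 — (1 - t) = 1 - 0.107 = 0.893
Step 2 — T = 74792 / 0.893 ≈ 83754 N (5 s.f.)

83754 N


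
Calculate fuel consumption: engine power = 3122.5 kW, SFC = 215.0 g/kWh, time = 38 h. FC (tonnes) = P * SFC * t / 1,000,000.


Formula: FC (tonnes) = P * SFC * t / 1,000,000
Step 1 — P * SFC * t = 3122.5 * 215.0 * 38 = 25510825.0 g
Step 2 — FC (tonnes) = 25510825.0 / 1,000,000 ≈ 25.511 tonnes (5 s.f.)

25.511 tonnes


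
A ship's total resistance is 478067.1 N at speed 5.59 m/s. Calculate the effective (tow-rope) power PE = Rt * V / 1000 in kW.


Formula: PE = Rt * V / 1000 (kW)
Step 1 — PE (W) = 478067.1 * 5.59 = 2672395.089 W
Step 2 — PE (kW) = 2672395.089 / 1000 ≈ 2672.4 kW (5 s.f.)

2672.4 kW


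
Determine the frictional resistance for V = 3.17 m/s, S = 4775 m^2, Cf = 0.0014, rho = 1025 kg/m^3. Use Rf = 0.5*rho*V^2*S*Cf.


Formula: Rf = 0.5 * rho * V^2 * S * Cf
Step 1 — V^2 = 3.17^2 = 10.0489
Step 2 — 0.5 * rho * V^2 = 0.5 * 1025 * 10.0489 = 5150.06125
Step 3 — Rf = 5150.06125 * 4775 * 0.0014 ≈ 34428 N (5 s.f.)

34428 N


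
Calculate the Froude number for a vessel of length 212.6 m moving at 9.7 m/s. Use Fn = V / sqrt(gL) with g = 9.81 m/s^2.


Formula: Fn = V / sqrt(g * L)
Step 1 — g * L = 9.81 * 212.6 = 2085.606
Step 2 — sqrt(g * L) = sqrt(2085.606) = 45.668435
Step 3 — Fn = 9.7 / 45.668435 ≈ 0.21240 (5 s.f.)

0.21240


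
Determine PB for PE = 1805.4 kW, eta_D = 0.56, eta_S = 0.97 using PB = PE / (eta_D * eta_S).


Formula: PB = PE / (eta_D * eta_S)
Step 1 — combined efficiency = eta_D * eta_S = 0.56 * 0.97 = 0.5432
Step 2 — PB = 1805.4 / 0.5432 ≈ 3323.6 kW (5 s.f.)

3323.6 kW


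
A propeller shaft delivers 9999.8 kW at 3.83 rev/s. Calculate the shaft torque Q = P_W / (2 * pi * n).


Formula: Q = P_W / (2 * pi * n)
Step 1 — P_W = 9999.8 kW * 1000 = 9999800.0 W
Step 2 — 2 * pi * n = 2 * pi * 3.83 = 24.0646
Step 3 — Q = 9999800.0 / 24.0646 ≈ 415540 N·m (5 s.f.)

415540 N·m


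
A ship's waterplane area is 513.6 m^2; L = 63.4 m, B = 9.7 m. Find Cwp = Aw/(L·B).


Formula: Cwp = Aw / (L * B)
Step 1 — L * B = 63.4 * 9.7 = 614.98 m^2
Step 2 — Cwp = 513.6 / 614.98 ≈ 0.83515 (5 s.f.)

0.83515


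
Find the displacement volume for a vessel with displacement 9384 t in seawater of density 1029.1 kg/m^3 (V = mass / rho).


Formula: V = mass / rho
Step 1 — convert tonnes to kg: 9384 t * 1000 = 9384000 kg
Step 2 — V = 9384000 / 1029.1 ≈ 9118.6 m^3 (5 s.f.)

9118.6 m^3


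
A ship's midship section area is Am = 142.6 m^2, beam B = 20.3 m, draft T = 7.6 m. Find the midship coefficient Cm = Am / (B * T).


Formula: Cm = Am / (B * T)
Step 1 — B * T = 20.3 * 7.6 = 154.28 m^2
Step 2 — Cm = 142.6 / 154.28 ≈ 0.92429 (5 s.f.)

0.92429


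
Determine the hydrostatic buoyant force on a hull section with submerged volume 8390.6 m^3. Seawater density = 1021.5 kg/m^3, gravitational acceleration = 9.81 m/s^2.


Formula: Fb = rho * g * V
Substituting: Fb = 1021.5 * 9.81 * 8390.6
Intermediate: 1021.5 * 9.81 = 10020.915
Result: Fb = 10020.915 * 8390.6 ≈ 84081000 N (5 s.f.)

84081000 N


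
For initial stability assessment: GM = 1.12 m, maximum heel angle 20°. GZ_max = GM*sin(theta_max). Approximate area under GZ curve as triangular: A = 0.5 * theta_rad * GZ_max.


Formula: GZ_max = GM * sin(theta); Area = 0.5 * theta_rad * GZ_max
Step 1 — GZ_max = 1.12 * sin(20°) = 1.12 * 0.34202 = 0.383062 m
Step 2 — theta_rad = 20 * pi/180 = 0.349066 rad
Step 3 — Area = 0.5 * 0.349066 * 0.383062 ≈ 0.066857 m·rad (5 s.f.)

0.066857 m·rad


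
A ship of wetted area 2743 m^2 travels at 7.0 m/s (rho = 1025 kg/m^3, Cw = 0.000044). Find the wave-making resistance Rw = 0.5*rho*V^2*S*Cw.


Formula: Rw = 0.5 * rho * V^2 * S * Cw
Step 1 — V^2 = 7.0^2 = 49.0
Step 2 — 0.5 * rho * V^2 = 0.5 * 1025 * 49.0 = 25112.5
Step 3 — Rw = 25112.5 * 2743 * 0.000044 ≈ 3030.9 N (5 s.f.)

3030.9 N


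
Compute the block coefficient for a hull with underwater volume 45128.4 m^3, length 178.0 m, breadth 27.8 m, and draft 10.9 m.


Formula: Cb = V / (L * B * T)
Step 1 — L * B * T = 178.0 * 27.8 * 10.9 = 53937.56 m^3
Step 2 — Cb = 45128.4 / 53937.56 ≈ 0.83668 (5 s.f.)

0.83668


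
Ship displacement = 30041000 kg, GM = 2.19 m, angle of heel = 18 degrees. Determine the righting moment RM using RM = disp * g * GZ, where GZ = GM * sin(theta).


Formula: GZ = GM * sin(theta); RM = disp * g * GZ
Step 1 — GZ = 2.19 * sin(18°) = 2.19 * 0.309017 = 0.676747 m
Step 2 — RM = 30041000 * 9.81 * 0.676747 ≈ 199440000 N·m (5 s.f.)

199440000 N·m


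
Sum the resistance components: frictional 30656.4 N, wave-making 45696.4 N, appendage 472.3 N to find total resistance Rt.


Formula: Rt = Rf + Rw + Ra
Substituting: Rt = 30656.4 + 45696.4 + 472.3
Result: Rt = 76825.1 N

76825.1 N


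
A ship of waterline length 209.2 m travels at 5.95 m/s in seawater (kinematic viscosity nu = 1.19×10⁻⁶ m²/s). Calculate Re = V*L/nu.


Formula: Re = V * L / nu
Step 1 — V * L = 5.95 * 209.2 = 1244.74 m^2/s
Step 2 — Re = 1244.74 / 1.19e-6 = 1.05e+09

1.05e+09


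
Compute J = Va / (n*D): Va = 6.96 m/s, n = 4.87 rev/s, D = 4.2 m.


Formula: J = Va / (n * D)
Step 1 — n * D = 4.87 * 4.2 = 20.454
Step 2 — J = 6.96 / 20.454 ≈ 0.34028 (5 s.f.)

0.34028


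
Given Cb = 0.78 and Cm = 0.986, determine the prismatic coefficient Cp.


Formula: Cp = Cb / Cm
Substituting: Cp = 0.78 / 0.986
Result: Cp ≈ 0.79108 (5 s.f.)

0.79108


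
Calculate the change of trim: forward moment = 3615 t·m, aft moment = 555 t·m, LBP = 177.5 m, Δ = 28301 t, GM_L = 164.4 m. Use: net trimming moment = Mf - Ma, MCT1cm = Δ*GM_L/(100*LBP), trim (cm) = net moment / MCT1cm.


Formula: net trimming moment = Mf - Ma; MCT1cm = Δ*GM_L/(100*LBP); trim = net moment / MCT1cm
Step 1 — net trimming moment = 3615 - 555 = 3060 t·m
Step 2 — MCT1cm = 28301 * 164.4 / (100 * 177.5) = 262.1231 t·m/cm
Step 3 — trim = 3060 / 262.1231 ≈ 11.674 cm (5 s.f.)

11.674 cm


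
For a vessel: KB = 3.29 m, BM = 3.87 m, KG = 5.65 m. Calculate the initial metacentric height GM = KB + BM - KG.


Formula: GM = KB + BM - KG
Step 1 — KM = KB + BM = 3.29 + 3.87 = 7.16 m
Step 2 — GM = KM - KG = 7.16 - 5.65 = 1.51 m

1.51 m


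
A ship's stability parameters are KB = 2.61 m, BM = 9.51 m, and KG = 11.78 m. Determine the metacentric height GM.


Formula: GM = KB + BM - KG
Step 1 — KM = KB + BM = 2.61 + 9.51 = 12.12 m
Step 2 — GM = KM - KG = 12.12 - 11.78 = 0.34 m

0.34 m


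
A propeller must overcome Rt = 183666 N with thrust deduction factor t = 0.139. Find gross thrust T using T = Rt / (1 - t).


Formula: T = Rt / (1 - t)
Step 1 — (1 - t) = 1 - 0.139 = 0.861
Step 2 — T = 183666 / 0.861 ≈ 213320 N (5 s.f.)

213320 N


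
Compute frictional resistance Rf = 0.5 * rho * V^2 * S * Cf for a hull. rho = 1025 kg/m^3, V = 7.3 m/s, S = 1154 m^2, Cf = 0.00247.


Formula: Rf = 0.5 * rho * V^2 * S * Cf
Step 1 — V^2 = 7.3^2 = 53.29
Step 2 — 0.5 * rho * V^2 = 0.5 * 1025 * 53.29 = 27311.125
Step 3 — Rf = 27311.125 * 1154 * 0.00247 ≈ 77847 N (5 s.f.)

77847 N


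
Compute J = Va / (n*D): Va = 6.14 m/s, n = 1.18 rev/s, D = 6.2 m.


Formula: J = Va / (n * D)
Step 1 — n * D = 1.18 * 6.2 = 7.316
Step 2 — J = 6.14 / 7.316 ≈ 0.83926 (5 s.f.)

0.83926


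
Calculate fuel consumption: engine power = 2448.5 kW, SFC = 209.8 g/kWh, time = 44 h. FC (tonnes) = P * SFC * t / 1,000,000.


Formula: FC (tonnes) = P * SFC * t / 1,000,000
Step 1 — P * SFC * t = 2448.5 * 209.8 * 44 = 22602593.2 g
Step 2 — FC (tonnes) = 22602593.2 / 1,000,000 ≈ 22.603 tonnes (5 s.f.)

22.603 tonnes


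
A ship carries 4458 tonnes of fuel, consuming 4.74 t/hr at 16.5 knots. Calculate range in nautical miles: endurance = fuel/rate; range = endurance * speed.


Formula: endurance = fuel / rate; range = endurance * speed
Step 1 — endurance = 4458 / 4.74 = 940.5063 hours
Step 2 — range = 940.5063 * 16.5 ≈ 15518 nautical miles (5 s.f.)

15518 NM


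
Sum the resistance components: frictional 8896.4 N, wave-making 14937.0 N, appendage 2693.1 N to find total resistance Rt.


Formula: Rt = Rf + Rw + Ra
Substituting: Rt = 8896.4 + 14937.0 + 2693.1
Result: Rt = 26526.5 N

26526.5 N


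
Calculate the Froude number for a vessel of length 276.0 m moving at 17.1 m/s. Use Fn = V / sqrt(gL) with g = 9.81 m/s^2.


Formula: Fn = V / sqrt(g * L)
Step 1 — g * L = 9.81 * 276.0 = 2707.56
Step 2 — sqrt(g * L) = sqrt(2707.56) = 52.03422
Step 3 — Fn = 17.1 / 52.03422 ≈ 0.32863 (5 s.f.)

0.32863


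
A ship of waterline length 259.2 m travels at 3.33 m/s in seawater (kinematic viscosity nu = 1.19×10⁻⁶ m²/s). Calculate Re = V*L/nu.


Formula: Re = V * L / nu
Step 1 — V * L = 3.33 * 259.2 = 863.136 m^2/s
Step 2 — Re = 863.136 / 1.19e-6 = 7.25e+08

7.25e+08


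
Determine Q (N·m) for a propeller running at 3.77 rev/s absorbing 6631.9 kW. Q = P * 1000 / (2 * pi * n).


Formula: Q = P_W / (2 * pi * n)
Step 1 — P_W = 6631.9 kW * 1000 = 6631900.0 W
Step 2 — 2 * pi * n = 2 * pi * 3.77 = 23.687609
Step 3 — Q = 6631900.0 / 23.687609 ≈ 279970 N·m (5 s.f.)

279970 N·m


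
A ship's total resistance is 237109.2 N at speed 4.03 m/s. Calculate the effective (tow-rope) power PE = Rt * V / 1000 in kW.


Formula: PE = Rt * V / 1000 (kW)
Step 1 — PE (W) = 237109.2 * 4.03 = 955550.076 W
Step 2 — PE (kW) = 955550.076 / 1000 ≈ 955.55 kW (5 s.f.)

955.55 kW


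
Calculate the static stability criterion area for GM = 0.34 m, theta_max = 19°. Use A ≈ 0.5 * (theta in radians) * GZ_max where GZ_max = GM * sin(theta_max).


Formula: GZ_max = GM * sin(theta); Area = 0.5 * theta_rad * GZ_max
Step 1 — GZ_max = 0.34 * sin(19°) = 0.34 * 0.325568 = 0.110693 m
Step 2 — theta_rad = 19 * pi/180 = 0.331613 rad
Step 3 — Area = 0.5 * 0.331613 * 0.110693 ≈ 0.018354 m·rad (5 s.f.)

0.018354 m·rad


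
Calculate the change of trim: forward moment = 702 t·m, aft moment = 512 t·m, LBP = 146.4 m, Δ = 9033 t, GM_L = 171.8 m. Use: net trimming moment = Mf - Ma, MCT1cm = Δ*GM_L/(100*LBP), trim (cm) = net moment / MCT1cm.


Formula: net trimming moment = Mf - Ma; MCT1cm = Δ*GM_L/(100*LBP); trim = net moment / MCT1cm
Step 1 — net trimming moment = 702 - 512 = 190 t·m
Step 2 — MCT1cm = 9033 * 171.8 / (100 * 146.4) = 106.002 t·m/cm
Step 3 — trim = 190 / 106.002 ≈ 1.7924 cm (5 s.f.)

1.7924 cm


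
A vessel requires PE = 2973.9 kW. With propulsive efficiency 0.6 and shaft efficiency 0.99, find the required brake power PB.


Formula: PB = PE / (eta_D * eta_S)
Step 1 — combined efficiency = eta_D * eta_S = 0.6 * 0.99 = 0.594
Step 2 — PB = 2973.9 / 0.594 ≈ 5006.6 kW (5 s.f.)

5006.6 kW


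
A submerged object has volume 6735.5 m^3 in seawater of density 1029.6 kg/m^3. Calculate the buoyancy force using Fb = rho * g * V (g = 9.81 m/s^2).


Formula: Fb = rho * g * V
Substituting: Fb = 1029.6 * 9.81 * 6735.5
Intermediate: 1029.6 * 9.81 = 10100.376
Result: Fb = 10100.376 * 6735.5 ≈ 68031000 N (5 s.f.)

68031000 N


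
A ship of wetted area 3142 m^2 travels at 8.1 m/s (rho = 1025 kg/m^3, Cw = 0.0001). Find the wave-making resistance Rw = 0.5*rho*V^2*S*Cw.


Formula: Rw = 0.5 * rho * V^2 * S * Cw
Step 1 — V^2 = 8.1^2 = 65.61
Step 2 — 0.5 * rho * V^2 = 0.5 * 1025 * 65.61 = 33625.125
Step 3 — Rw = 33625.125 * 3142 * 0.0001 ≈ 10565 N (5 s.f.)

10565 N


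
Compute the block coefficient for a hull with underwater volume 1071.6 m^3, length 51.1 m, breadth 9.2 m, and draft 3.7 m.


Formula: Cb = V / (L * B * T)
Step 1 — L * B * T = 51.1 * 9.2 * 3.7 = 1739.444 m^3
Step 2 — Cb = 1071.6 / 1739.444 ≈ 0.61606 (5 s.f.)

0.61606


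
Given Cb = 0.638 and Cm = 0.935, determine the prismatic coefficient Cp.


Formula: Cp = Cb / Cm
Substituting: Cp = 0.638 / 0.935
Result: Cp ≈ 0.68235 (5 s.f.)

0.68235


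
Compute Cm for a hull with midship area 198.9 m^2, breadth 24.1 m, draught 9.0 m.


Formula: Cm = Am / (B * T)
Step 1 — B * T = 24.1 * 9.0 = 216.9 m^2
Step 2 — Cm = 198.9 / 216.9 ≈ 0.91701 (5 s.f.)

0.91701


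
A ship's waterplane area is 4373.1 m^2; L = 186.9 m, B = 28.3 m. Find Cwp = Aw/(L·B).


Formula: Cwp = Aw / (L * B)
Step 1 — L * B = 186.9 * 28.3 = 5289.27 m^2
Step 2 — Cwp = 4373.1 / 5289.27 ≈ 0.82679 (5 s.f.)

0.82679


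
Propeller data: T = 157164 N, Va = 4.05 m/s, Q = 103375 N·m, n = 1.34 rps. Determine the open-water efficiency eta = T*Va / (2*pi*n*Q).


Formula: eta = T * Va / (2 * pi * n * Q)
Step 1 — numerator = T * Va = 157164 * 4.05 = 636514.2
Step 2 — 2 * pi * n = 2 * pi * 1.34 = 8.419468
Step 3 — denominator = 8.419468 * 103375 = 870362.5
Step 4 — eta = 636514.2 / 870362.5 ≈ 0.73132 (5 s.f.)

0.73132


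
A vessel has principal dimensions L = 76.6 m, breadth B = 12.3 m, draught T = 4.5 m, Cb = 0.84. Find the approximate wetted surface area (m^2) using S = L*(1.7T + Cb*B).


Formula: S = 1.7*L*T + V/T with V = Cb*L*B*T, i.e. S = L * (1.7*T + Cb*B)
Step 1 — 1.7*T = 1.7 * 4.5 = 7.65 m
Step 2 — Cb*B = 0.84 * 12.3 = 10.332 m
Step 3 — 1.7*T + Cb*B = 7.65 + 10.332 = 17.982 m
Step 4 — S = 76.6 * 17.982 ≈ 1377.4 m^2 (5 s.f.)

1377.4 m^2


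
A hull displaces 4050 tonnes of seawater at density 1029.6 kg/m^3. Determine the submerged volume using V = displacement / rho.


Formula: V = mass / rho
Step 1 — convert tonnes to kg: 4050 t * 1000 = 4050000 kg
Step 2 — V = 4050000 / 1029.6 ≈ 3933.6 m^3 (5 s.f.)

3933.6 m^3


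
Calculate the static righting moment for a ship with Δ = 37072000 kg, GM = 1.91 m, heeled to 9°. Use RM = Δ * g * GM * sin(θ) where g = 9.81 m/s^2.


Formula: GZ = GM * sin(theta); RM = disp * g * GZ
Step 1 — GZ = 1.91 * sin(9°) = 1.91 * 0.156434 = 0.298789 m
Step 2 — RM = 37072000 * 9.81 * 0.298789 ≈ 108660000 N·m (5 s.f.)

108660000 N·m


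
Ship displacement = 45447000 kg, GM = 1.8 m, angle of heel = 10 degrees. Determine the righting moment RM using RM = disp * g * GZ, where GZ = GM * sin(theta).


Formula: GZ = GM * sin(theta); RM = disp * g * GZ
Step 1 — GZ = 1.8 * sin(10°) = 1.8 * 0.173648 = 0.312566 m
Step 2 — RM = 45447000 * 9.81 * 0.312566 ≈ 139350000 N·m (5 s.f.)

139350000 N·m


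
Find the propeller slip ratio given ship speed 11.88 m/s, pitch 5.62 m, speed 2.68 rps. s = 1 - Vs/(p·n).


Formula: s = 1 - Vs / (p * n)
Step 1 — p * n = 5.62 * 2.68 = 15.0616
Step 2 — Vs / (p*n) = 11.88 / 15.0616 = 0.788761 (6 d.p.)
Step 3 — s = 1 - 0.788761 = 0.211239

0.211239


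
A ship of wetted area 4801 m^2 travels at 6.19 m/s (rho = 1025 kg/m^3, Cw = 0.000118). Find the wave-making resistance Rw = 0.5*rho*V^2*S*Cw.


Formula: Rw = 0.5 * rho * V^2 * S * Cw
Step 1 — V^2 = 6.19^2 = 38.3161
Step 2 — 0.5 * rho * V^2 = 0.5 * 1025 * 38.3161 = 19637.00125
Step 3 — Rw = 19637.00125 * 4801 * 0.000118 ≈ 11125 N (5 s.f.)

11125 N


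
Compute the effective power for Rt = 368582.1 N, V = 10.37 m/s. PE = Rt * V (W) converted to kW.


Formula: PE = Rt * V / 1000 (kW)
Step 1 — PE (W) = 368582.1 * 10.37 = 3822196.377 W
Step 2 — PE (kW) = 3822196.377 / 1000 ≈ 3822.2 kW (5 s.f.)

3822.2 kW


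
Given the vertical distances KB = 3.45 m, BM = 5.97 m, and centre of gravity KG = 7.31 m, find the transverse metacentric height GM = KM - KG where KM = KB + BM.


Formula: GM = KB + BM - KG
Step 1 — KM = KB + BM = 3.45 + 5.97 = 9.42 m
Step 2 — GM = KM - KG = 9.42 - 7.31 = 2.11 m

2.11 m


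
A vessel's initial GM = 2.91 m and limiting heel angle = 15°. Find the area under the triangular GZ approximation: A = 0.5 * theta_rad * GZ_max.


Formula: GZ_max = GM * sin(theta); Area = 0.5 * theta_rad * GZ_max
Step 1 — GZ_max = 2.91 * sin(15°) = 2.91 * 0.258819 = 0.753163 m
Step 2 — theta_rad = 15 * pi/180 = 0.261799 rad
Step 3 — Area = 0.5 * 0.261799 * 0.753163 ≈ 0.098589 m·rad (5 s.f.)

0.098589 m·rad


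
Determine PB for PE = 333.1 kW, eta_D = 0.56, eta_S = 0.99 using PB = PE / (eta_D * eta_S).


Formula: PB = PE / (eta_D * eta_S)
Step 1 — combined efficiency = eta_D * eta_S = 0.56 * 0.99 = 0.5544
Step 2 — PB = 333.1 / 0.5544 ≈ 600.83 kW (5 s.f.)

600.83 kW


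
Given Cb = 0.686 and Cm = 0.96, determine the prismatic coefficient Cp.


Formula: Cp = Cb / Cm
Substituting: Cp = 0.686 / 0.96
Result: Cp ≈ 0.71458 (5 s.f.)

0.71458


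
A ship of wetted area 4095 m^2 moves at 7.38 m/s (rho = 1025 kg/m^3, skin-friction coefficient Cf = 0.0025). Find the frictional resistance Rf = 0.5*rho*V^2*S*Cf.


Formula: Rf = 0.5 * rho * V^2 * S * Cf
Step 1 — V^2 = 7.38^2 = 54.4644
Step 2 — 0.5 * rho * V^2 = 0.5 * 1025 * 54.4644 = 27913.005
Step 3 — Rf = 27913.005 * 4095 * 0.0025 ≈ 285760 N (5 s.f.)

285760 N


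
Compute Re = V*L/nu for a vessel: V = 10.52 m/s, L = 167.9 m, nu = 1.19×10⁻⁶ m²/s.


Formula: Re = V * L / nu
Step 1 — V * L = 10.52 * 167.9 = 1766.308 m^2/s
Step 2 — Re = 1766.308 / 1.19e-6 = 1.48e+09

1.48e+09
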